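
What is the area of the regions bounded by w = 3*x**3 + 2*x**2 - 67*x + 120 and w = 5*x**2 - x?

Set the curves equal: 3*x**3 + 2*x**2 - 67*x + 120 = 5*x**2 - x, so 3*x**3 - 3*x**2 - 66*x + 120 = 0, which factors as 3*(x - 4)*(x - 2)*(x + 5) = 0. The curves meet at x = -5, 2, 4.
On [-5, 2], w = 3*x**3 + 2*x**2 - 67*x + 120 is on top; that piece has area ∫[-5,2] (3*x**3 - 3*x**2 - 66*x + 120) dx = 3773/4.
On [2, 4], w = 5*x**2 - x is on top; that piece has area ∫[2,4] (-(3*x**3 - 3*x**2 - 66*x + 120)) dx = 32.
Total enclosed area = 3773/4 + 32 = 3901/4.

3901/4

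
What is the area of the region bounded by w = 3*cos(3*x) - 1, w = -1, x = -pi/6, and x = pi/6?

2

On [-pi/6, pi/6], (3*cos(3*x) - 1) - (-1) = 3*cos(3*x) is ≥ 0 throughout, so the area is a single integral of |3*cos(3*x)|.
∫[-pi/6,pi/6] (3*cos(3*x)) dx = 2.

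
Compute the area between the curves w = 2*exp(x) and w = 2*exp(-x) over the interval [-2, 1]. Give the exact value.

-8 + 2*exp(-2) + 2*exp(-1) + 2*exp(1) + 2*exp(2)

The difference (2*exp(x)) - (2*exp(-x)) = 2*exp(x) - 2*exp(-x) changes sign at x = 0 inside [-2, 1], so split the integral there.
∫[-2,0] (2*exp(x) - 2*exp(-x)) dx = -2*exp(2) - 2*exp(-2) + 4; the area of that piece is -4 + 2*exp(-2) + 2*exp(2).
∫[0,1] (2*exp(x) - 2*exp(-x)) dx = -4 + 2*exp(-1) + 2*exp(1).
Total area = (-4 + 2*exp(-2) + 2*exp(2)) + (-4 + 2*exp(-1) + 2*exp(1)) = -8 + 2*exp(-2) + 2*exp(-1) + 2*exp(1) + 2*exp(2).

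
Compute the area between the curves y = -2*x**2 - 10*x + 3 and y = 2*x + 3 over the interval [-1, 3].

The difference (-2*x**2 - 10*x + 3) - (2*x + 3) = -2*x**2 - 12*x changes sign at x = 0 inside [-1, 3], so split the integral there.
∫[-1,0] (-2*x**2 - 12*x) dx = 16/3.
∫[0,3] (-2*x**2 - 12*x) dx = -72; the area of that piece is 72.
Total area = 16/3 + 72 = 232/3.

232/3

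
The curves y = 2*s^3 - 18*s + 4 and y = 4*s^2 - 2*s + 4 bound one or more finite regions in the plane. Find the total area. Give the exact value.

Set the curves equal: 2*s^3 - 18*s + 4 = 4*s^2 - 2*s + 4, so 2*s^3 - 4*s^2 - 16*s = 0, which factors as 2*s*(s - 4)*(s + 2) = 0. The curves meet at s = -2, 0, 4.
On [-2, 0], y = 2*s^3 - 18*s + 4 is on top; that piece has area ∫[-2,0] (2*s^3 - 4*s^2 - 16*s) ds = 40/3.
On [0, 4], y = 4*s^2 - 2*s + 4 is on top; that piece has area ∫[0,4] (-(2*s^3 - 4*s^2 - 16*s)) ds = 256/3.
Total enclosed area = 40/3 + 256/3 = 296/3.

296/3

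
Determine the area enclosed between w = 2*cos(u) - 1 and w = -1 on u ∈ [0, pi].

4

The difference (2*cos(u) - 1) - (-1) = 2*cos(u) changes sign at u = pi/2 inside [0, pi], so split the integral there.
∫[0,pi/2] (2*cos(u)) du = 2.
∫[pi/2,pi] (2*cos(u)) du = -2; the area of that piece is 2.
Total area = 2 + 2 = 4.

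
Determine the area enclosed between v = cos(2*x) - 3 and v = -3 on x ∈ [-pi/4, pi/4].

On [-pi/4, pi/4], (cos(2*x) - 3) - (-3) = cos(2*x) is ≥ 0 throughout, so the area is a single integral of |cos(2*x)|.
∫[-pi/4,pi/4] (cos(2*x)) dx = 1.

1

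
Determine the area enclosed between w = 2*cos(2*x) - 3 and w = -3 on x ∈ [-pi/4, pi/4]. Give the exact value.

2

On [-pi/4, pi/4], (2*cos(2*x) - 3) - (-3) = 2*cos(2*x) is ≥ 0 throughout, so the area is a single integral of |2*cos(2*x)|.
∫[-pi/4,pi/4] (2*cos(2*x)) dx = 2.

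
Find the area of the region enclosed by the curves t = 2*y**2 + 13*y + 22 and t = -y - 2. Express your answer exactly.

Both boundary curves give t as a function of y, so integrate with respect to y. Setting them equal: 2*y**2 + 14*y + 24 = 0, i.e. 2*(y + 3)*(y + 4) = 0, so they meet at y = -4, -3.
For y in [-4, -3], t = 2*y**2 + 13*y + 22 is on the left; area = ∫[-4,-3] (-(2*y**2 + 14*y + 24)) dy = 1/3.

1/3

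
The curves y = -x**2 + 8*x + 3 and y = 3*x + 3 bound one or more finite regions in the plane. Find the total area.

125/6

Set the curves equal: -x**2 + 8*x + 3 = 3*x + 3, so -x**2 + 5*x = 0, which factors as -x*(x - 5) = 0. The curves meet at x = 0, 5.
On [0, 5], y = -x**2 + 8*x + 3 is on top; that piece has area ∫[0,5] (-x**2 + 5*x) dx = 125/6.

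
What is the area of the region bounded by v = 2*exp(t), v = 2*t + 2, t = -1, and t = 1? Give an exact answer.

On [-1, 1], (2*exp(t)) - (2*t + 2) = -2*t + 2*exp(t) - 2 is ≥ 0 throughout, so the area is a single integral of |-2*t + 2*exp(t) - 2|.
∫[-1,1] (-2*t + 2*exp(t) - 2) dt = -4 - 2*exp(-1) + 2*exp(1).

-4 - 2*exp(-1) + 2*exp(1)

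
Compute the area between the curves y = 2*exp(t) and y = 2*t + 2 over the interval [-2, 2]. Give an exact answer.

On [-2, 2], (2*exp(t)) - (2*t + 2) = -2*t + 2*exp(t) - 2 is ≥ 0 throughout, so the area is a single integral of |-2*t + 2*exp(t) - 2|.
∫[-2,2] (-2*t + 2*exp(t) - 2) dt = -8 - 2*exp(-2) + 2*exp(2).

-8 - 2*exp(-2) + 2*exp(2)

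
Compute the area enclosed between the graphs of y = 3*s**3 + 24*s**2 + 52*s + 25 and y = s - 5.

Set the curves equal: 3*s**3 + 24*s**2 + 52*s + 25 = s - 5, so 3*s**3 + 24*s**2 + 51*s + 30 = 0, which factors as 3*(s + 1)*(s + 2)*(s + 5) = 0. The curves meet at s = -5, -2, -1.
On [-5, -2], y = 3*s**3 + 24*s**2 + 52*s + 25 is on top; that piece has area ∫[-5,-2] (3*s**3 + 24*s**2 + 51*s + 30) ds = 135/4.
On [-2, -1], y = s - 5 is on top; that piece has area ∫[-2,-1] (-(3*s**3 + 24*s**2 + 51*s + 30)) ds = 7/4.
Total enclosed area = 135/4 + 7/4 = 71/2.

71/2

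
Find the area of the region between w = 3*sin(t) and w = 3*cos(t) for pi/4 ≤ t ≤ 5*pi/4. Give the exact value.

On [pi/4, 5*pi/4], (3*sin(t)) - (3*cos(t)) = 3*sin(t) - 3*cos(t) is ≥ 0 throughout, so the area is a single integral of |3*sin(t) - 3*cos(t)|.
∫[pi/4,5*pi/4] (3*sin(t) - 3*cos(t)) dt = 6*sqrt(2).

6*sqrt(2)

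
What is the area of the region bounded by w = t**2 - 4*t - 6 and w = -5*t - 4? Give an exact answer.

Set the curves equal: t**2 - 4*t - 6 = -5*t - 4, so t**2 + t - 2 = 0, which factors as (t - 1)*(t + 2) = 0. The curves meet at t = -2, 1.
On [-2, 1], w = -5*t - 4 is on top; that piece has area ∫[-2,1] (-(t**2 + t - 2)) dt = 9/2.

9/2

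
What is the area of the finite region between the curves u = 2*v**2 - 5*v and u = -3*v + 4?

Both boundary curves give u as a function of v, so integrate with respect to v. Setting them equal: 2*v**2 - 2*v - 4 = 0, i.e. 2*(v - 2)*(v + 1) = 0, so they meet at v = -1, 2.
For v in [-1, 2], u = 2*v**2 - 5*v is on the left; area = ∫[-1,2] (-(2*v**2 - 2*v - 4)) dv = 9.

9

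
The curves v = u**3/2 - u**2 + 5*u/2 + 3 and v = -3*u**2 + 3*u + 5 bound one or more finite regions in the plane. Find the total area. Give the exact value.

253/24

Set the curves equal: u**3/2 - u**2 + 5*u/2 + 3 = -3*u**2 + 3*u + 5, so u**3/2 + 2*u**2 - u/2 - 2 = 0, which factors as (u - 1)*(u + 1)*(u + 4)/2 = 0. The curves meet at u = -4, -1, 1.
On [-4, -1], v = u**3/2 - u**2 + 5*u/2 + 3 is on top; that piece has area ∫[-4,-1] (u**3/2 + 2*u**2 - u/2 - 2) du = 63/8.
On [-1, 1], v = -3*u**2 + 3*u + 5 is on top; that piece has area ∫[-1,1] (-(u**3/2 + 2*u**2 - u/2 - 2)) du = 8/3.
Total enclosed area = 63/8 + 8/3 = 253/24.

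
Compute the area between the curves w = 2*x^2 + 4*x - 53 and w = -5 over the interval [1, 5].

248/3

The difference (2*x^2 + 4*x - 53) - (-5) = 2*x^2 + 4*x - 48 changes sign at x = 4 inside [1, 5], so split the integral there.
∫[1,4] (2*x^2 + 4*x - 48) dx = -72; the area of that piece is 72.
∫[4,5] (2*x^2 + 4*x - 48) dx = 32/3.
Total area = 72 + 32/3 = 248/3.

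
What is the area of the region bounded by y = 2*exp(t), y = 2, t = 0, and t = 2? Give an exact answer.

On [0, 2], (2*exp(t)) - (2) = 2*exp(t) - 2 is ≥ 0 throughout, so the area is a single integral of |2*exp(t) - 2|.
∫[0,2] (2*exp(t) - 2) dt = -6 + 2*exp(2).

-6 + 2*exp(2)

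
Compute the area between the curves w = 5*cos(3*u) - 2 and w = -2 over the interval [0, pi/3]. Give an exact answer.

The difference (5*cos(3*u) - 2) - (-2) = 5*cos(3*u) changes sign at u = pi/6 inside [0, pi/3], so split the integral there.
∫[0,pi/6] (5*cos(3*u)) du = 5/3.
∫[pi/6,pi/3] (5*cos(3*u)) du = -5/3; the area of that piece is 5/3.
Total area = 5/3 + 5/3 = 10/3.

10/3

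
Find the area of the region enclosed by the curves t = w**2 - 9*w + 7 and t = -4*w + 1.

Both boundary curves give t as a function of w, so integrate with respect to w. Setting them equal: w**2 - 5*w + 6 = 0, i.e. (w - 3)*(w - 2) = 0, so they meet at w = 2, 3.
For w in [2, 3], t = w**2 - 9*w + 7 is on the left; area = ∫[2,3] (-(w**2 - 5*w + 6)) dw = 1/6.

1/6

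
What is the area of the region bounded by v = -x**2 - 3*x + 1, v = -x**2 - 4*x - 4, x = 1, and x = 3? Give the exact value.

14

On [1, 3], (-x**2 - 3*x + 1) - (-x**2 - 4*x - 4) = x + 5 is ≥ 0 throughout, so the area is a single integral of |x + 5|.
∫[1,3] (x + 5) dx = 14.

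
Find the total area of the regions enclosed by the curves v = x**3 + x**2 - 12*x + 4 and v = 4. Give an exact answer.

Set the curves equal: x**3 + x**2 - 12*x + 4 = 4, so x**3 + x**2 - 12*x = 0, which factors as x*(x - 3)*(x + 4) = 0. The curves meet at x = -4, 0, 3.
On [-4, 0], v = x**3 + x**2 - 12*x + 4 is on top; that piece has area ∫[-4,0] (x**3 + x**2 - 12*x) dx = 160/3.
On [0, 3], v = 4 is on top; that piece has area ∫[0,3] (-(x**3 + x**2 - 12*x)) dx = 99/4.
Total enclosed area = 160/3 + 99/4 = 937/12.

937/12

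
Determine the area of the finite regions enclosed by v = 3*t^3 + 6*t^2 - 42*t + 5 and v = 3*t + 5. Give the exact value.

Set the curves equal: 3*t^3 + 6*t^2 - 42*t + 5 = 3*t + 5, so 3*t^3 + 6*t^2 - 45*t = 0, which factors as 3*t*(t - 3)*(t + 5) = 0. The curves meet at t = -5, 0, 3.
On [-5, 0], v = 3*t^3 + 6*t^2 - 42*t + 5 is on top; that piece has area ∫[-5,0] (3*t^3 + 6*t^2 - 45*t) dt = 1375/4.
On [0, 3], v = 3*t + 5 is on top; that piece has area ∫[0,3] (-(3*t^3 + 6*t^2 - 45*t)) dt = 351/4.
Total enclosed area = 1375/4 + 351/4 = 863/2.

863/2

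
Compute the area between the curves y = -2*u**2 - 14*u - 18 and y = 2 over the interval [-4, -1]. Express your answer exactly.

31/3

The difference (-2*u**2 - 14*u - 18) - (2) = -2*u**2 - 14*u - 20 changes sign at u = -2 inside [-4, -1], so split the integral there.
∫[-4,-2] (-2*u**2 - 14*u - 20) du = 20/3.
∫[-2,-1] (-2*u**2 - 14*u - 20) du = -11/3; the area of that piece is 11/3.
Total area = 20/3 + 11/3 = 31/3.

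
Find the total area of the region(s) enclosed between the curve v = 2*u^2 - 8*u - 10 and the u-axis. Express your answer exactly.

72

The curve meets the u-axis where 2*u^2 - 8*u - 10 = 0, i.e. 2*(u - 5)*(u + 1) = 0, at u = -1, 5.
On [-1, 5] the curve lies below the axis; ∫[-1,5] (2*u^2 - 8*u - 10) du = -72, giving area 72.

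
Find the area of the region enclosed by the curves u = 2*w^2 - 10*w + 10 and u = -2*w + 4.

Both boundary curves give u as a function of w, so integrate with respect to w. Setting them equal: 2*w^2 - 8*w + 6 = 0, i.e. 2*(w - 3)*(w - 1) = 0, so they meet at w = 1, 3.
For w in [1, 3], u = 2*w^2 - 10*w + 10 is on the left; area = ∫[1,3] (-(2*w^2 - 8*w + 6)) dw = 8/3.

8/3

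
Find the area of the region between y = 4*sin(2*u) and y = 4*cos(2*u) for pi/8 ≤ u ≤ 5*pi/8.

On [pi/8, 5*pi/8], (4*sin(2*u)) - (4*cos(2*u)) = 4*sin(2*u) - 4*cos(2*u) is ≥ 0 throughout, so the area is a single integral of |4*sin(2*u) - 4*cos(2*u)|.
∫[pi/8,5*pi/8] (4*sin(2*u) - 4*cos(2*u)) du = 4*sqrt(2).

4*sqrt(2)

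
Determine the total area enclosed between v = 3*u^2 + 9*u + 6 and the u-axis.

1/2

The curve meets the u-axis where 3*u^2 + 9*u + 6 = 0, i.e. 3*(u + 1)*(u + 2) = 0, at u = -2, -1.
On [-2, -1] the curve lies below the axis; ∫[-2,-1] (3*u^2 + 9*u + 6) du = -1/2, giving area 1/2.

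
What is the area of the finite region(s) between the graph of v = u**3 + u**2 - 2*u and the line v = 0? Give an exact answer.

37/12

The curve meets the u-axis where u**3 + u**2 - 2*u = 0, i.e. u*(u - 1)*(u + 2) = 0, at u = -2, 0, 1.
On [-2, 0] the curve lies above the axis; ∫[-2,0] (u**3 + u**2 - 2*u) du = 8/3, giving area 8/3.
On [0, 1] the curve lies below the axis; ∫[0,1] (u**3 + u**2 - 2*u) du = -5/12, giving area 5/12.
Total area = 8/3 + 5/12 = 37/12.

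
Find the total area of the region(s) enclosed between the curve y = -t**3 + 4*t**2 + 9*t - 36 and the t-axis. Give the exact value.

1741/12

The curve meets the t-axis where -t**3 + 4*t**2 + 9*t - 36 = 0, i.e. -(t - 4)*(t - 3)*(t + 3) = 0, at t = -3, 3, 4.
On [-3, 3] the curve lies below the axis; ∫[-3,3] (-t**3 + 4*t**2 + 9*t - 36) dt = -144, giving area 144.
On [3, 4] the curve lies above the axis; ∫[3,4] (-t**3 + 4*t**2 + 9*t - 36) dt = 13/12, giving area 13/12.
Total area = 144 + 13/12 = 1741/12.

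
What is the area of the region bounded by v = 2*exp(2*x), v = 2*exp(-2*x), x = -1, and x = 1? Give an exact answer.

-4 + 2*exp(-2) + 2*exp(2)

The difference (2*exp(2*x)) - (2*exp(-2*x)) = 2*exp(2*x) - 2*exp(-2*x) changes sign at x = 0 inside [-1, 1], so split the integral there.
∫[-1,0] (2*exp(2*x) - 2*exp(-2*x)) dx = -exp(2) - exp(-2) + 2; the area of that piece is -2 + exp(-2) + exp(2).
∫[0,1] (2*exp(2*x) - 2*exp(-2*x)) dx = -2 + exp(-2) + exp(2).
Total area = (-2 + exp(-2) + exp(2)) + (-2 + exp(-2) + exp(2)) = -4 + 2*exp(-2) + 2*exp(2).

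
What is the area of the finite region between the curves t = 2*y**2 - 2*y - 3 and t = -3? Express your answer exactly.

1/3

Both boundary curves give t as a function of y, so integrate with respect to y. Setting them equal: 2*y**2 - 2*y = 0, i.e. 2*y*(y - 1) = 0, so they meet at y = 0, 1.
For y in [0, 1], t = 2*y**2 - 2*y - 3 is on the left; area = ∫[0,1] (-(2*y**2 - 2*y)) dy = 1/3.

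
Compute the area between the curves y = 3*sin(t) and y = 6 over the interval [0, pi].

-6 + 6*pi

On [0, pi], (3*sin(t)) - (6) = 3*sin(t) - 6 is ≤ 0 throughout, so the area is a single integral of |3*sin(t) - 6|.
∫[0,pi] (3*sin(t) - 6) dt = 6 - 6*pi; the area of that piece is -6 + 6*pi.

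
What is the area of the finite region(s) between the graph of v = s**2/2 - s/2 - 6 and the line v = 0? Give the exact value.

343/12

The curve meets the s-axis where s**2/2 - s/2 - 6 = 0, i.e. (s - 4)*(s + 3)/2 = 0, at s = -3, 4.
On [-3, 4] the curve lies below the axis; ∫[-3,4] (s**2/2 - s/2 - 6) ds = -343/12, giving area 343/12.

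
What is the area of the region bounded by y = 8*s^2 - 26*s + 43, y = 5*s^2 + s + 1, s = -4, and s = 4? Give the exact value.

The difference (8*s^2 - 26*s + 43) - (5*s^2 + s + 1) = 3*s^2 - 27*s + 42 changes sign at s = 2 inside [-4, 4], so split the integral there.
∫[-4,2] (3*s^2 - 27*s + 42) ds = 486.
∫[2,4] (3*s^2 - 27*s + 42) ds = -22; the area of that piece is 22.
Total area = 486 + 22 = 508.

508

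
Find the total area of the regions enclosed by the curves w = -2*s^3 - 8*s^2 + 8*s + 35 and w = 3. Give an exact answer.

296/3

Set the curves equal: -2*s^3 - 8*s^2 + 8*s + 35 = 3, so -2*s^3 - 8*s^2 + 8*s + 32 = 0, which factors as -2*(s - 2)*(s + 2)*(s + 4) = 0. The curves meet at s = -4, -2, 2.
On [-4, -2], w = 3 is on top; that piece has area ∫[-4,-2] (-(-2*s^3 - 8*s^2 + 8*s + 32)) ds = 40/3.
On [-2, 2], w = -2*s^3 - 8*s^2 + 8*s + 35 is on top; that piece has area ∫[-2,2] (-2*s^3 - 8*s^2 + 8*s + 32) ds = 256/3.
Total enclosed area = 40/3 + 256/3 = 296/3.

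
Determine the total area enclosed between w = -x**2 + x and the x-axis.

1/6

The curve meets the x-axis where -x**2 + x = 0, i.e. -x*(x - 1) = 0, at x = 0, 1.
On [0, 1] the curve lies above the axis; ∫[0,1] (-x**2 + x) dx = 1/6, giving area 1/6.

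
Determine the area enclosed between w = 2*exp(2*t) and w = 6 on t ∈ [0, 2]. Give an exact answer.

-17 + 6*log(3) + exp(4)

The difference (2*exp(2*t)) - (6) = 2*exp(2*t) - 6 changes sign at t = log(3)/2 inside [0, 2], so split the integral there.
∫[0,log(3)/2] (2*exp(2*t) - 6) dt = 2 - log(27); the area of that piece is -2 + log(27).
∫[log(3)/2,2] (2*exp(2*t) - 6) dt = -15 + 3*log(3) + exp(4).
Total area = (-2 + log(27)) + (-15 + 3*log(3) + exp(4)) = -17 + 6*log(3) + exp(4).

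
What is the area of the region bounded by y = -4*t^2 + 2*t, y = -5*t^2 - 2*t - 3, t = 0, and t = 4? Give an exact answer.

196/3

On [0, 4], (-4*t^2 + 2*t) - (-5*t^2 - 2*t - 3) = t^2 + 4*t + 3 is ≥ 0 throughout, so the area is a single integral of |t^2 + 4*t + 3|.
∫[0,4] (t^2 + 4*t + 3) dt = 196/3.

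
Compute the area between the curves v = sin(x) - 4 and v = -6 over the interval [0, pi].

On [0, pi], (sin(x) - 4) - (-6) = sin(x) + 2 is ≥ 0 throughout, so the area is a single integral of |sin(x) + 2|.
∫[0,pi] (sin(x) + 2) dx = 2 + 2*pi.

2 + 2*pi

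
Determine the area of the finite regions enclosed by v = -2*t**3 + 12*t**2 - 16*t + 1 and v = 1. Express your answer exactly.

Set the curves equal: -2*t**3 + 12*t**2 - 16*t + 1 = 1, so -2*t**3 + 12*t**2 - 16*t = 0, which factors as -2*t*(t - 4)*(t - 2) = 0. The curves meet at t = 0, 2, 4.
On [0, 2], v = 1 is on top; that piece has area ∫[0,2] (-(-2*t**3 + 12*t**2 - 16*t)) dt = 8.
On [2, 4], v = -2*t**3 + 12*t**2 - 16*t + 1 is on top; that piece has area ∫[2,4] (-2*t**3 + 12*t**2 - 16*t) dt = 8.
Total enclosed area = 8 + 8 = 16.

16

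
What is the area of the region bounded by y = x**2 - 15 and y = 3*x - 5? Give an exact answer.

Set the curves equal: x**2 - 15 = 3*x - 5, so x**2 - 3*x - 10 = 0, which factors as (x - 5)*(x + 2) = 0. The curves meet at x = -2, 5.
On [-2, 5], y = 3*x - 5 is on top; that piece has area ∫[-2,5] (-(x**2 - 3*x - 10)) dx = 343/6.

343/6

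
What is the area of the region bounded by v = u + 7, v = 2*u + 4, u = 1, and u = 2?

On [1, 2], (u + 7) - (2*u + 4) = -u + 3 is ≥ 0 throughout, so the area is a single integral of |-u + 3|.
∫[1,2] (-u + 3) du = 3/2.

3/2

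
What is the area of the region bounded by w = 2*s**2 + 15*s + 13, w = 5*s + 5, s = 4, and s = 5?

281/3

On [4, 5], (2*s**2 + 15*s + 13) - (5*s + 5) = 2*s**2 + 10*s + 8 is ≥ 0 throughout, so the area is a single integral of |2*s**2 + 10*s + 8|.
∫[4,5] (2*s**2 + 10*s + 8) ds = 281/3.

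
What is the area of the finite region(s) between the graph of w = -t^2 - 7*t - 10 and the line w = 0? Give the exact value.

The curve meets the t-axis where -t^2 - 7*t - 10 = 0, i.e. -(t + 2)*(t + 5) = 0, at t = -5, -2.
On [-5, -2] the curve lies above the axis; ∫[-5,-2] (-t^2 - 7*t - 10) dt = 9/2, giving area 9/2.

9/2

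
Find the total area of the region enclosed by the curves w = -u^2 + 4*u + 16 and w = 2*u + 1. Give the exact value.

Set the curves equal: -u^2 + 4*u + 16 = 2*u + 1, so -u^2 + 2*u + 15 = 0, which factors as -(u - 5)*(u + 3) = 0. The curves meet at u = -3, 5.
On [-3, 5], w = -u^2 + 4*u + 16 is on top; that piece has area ∫[-3,5] (-u^2 + 2*u + 15) du = 256/3.

256/3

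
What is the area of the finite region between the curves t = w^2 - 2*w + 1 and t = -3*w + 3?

Both boundary curves give t as a function of w, so integrate with respect to w. Setting them equal: w^2 + w - 2 = 0, i.e. (w - 1)*(w + 2) = 0, so they meet at w = -2, 1.
For w in [-2, 1], t = w^2 - 2*w + 1 is on the left; area = ∫[-2,1] (-(w^2 + w - 2)) dw = 9/2.

9/2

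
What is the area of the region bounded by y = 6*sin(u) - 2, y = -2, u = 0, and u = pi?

On [0, pi], (6*sin(u) - 2) - (-2) = 6*sin(u) is ≥ 0 throughout, so the area is a single integral of |6*sin(u)|.
∫[0,pi] (6*sin(u)) du = 12.

12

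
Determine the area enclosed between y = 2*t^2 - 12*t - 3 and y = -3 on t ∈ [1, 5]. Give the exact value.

On [1, 5], (2*t^2 - 12*t - 3) - (-3) = 2*t^2 - 12*t is ≤ 0 throughout, so the area is a single integral of |2*t^2 - 12*t|.
∫[1,5] (2*t^2 - 12*t) dt = -184/3; the area of that piece is 184/3.

184/3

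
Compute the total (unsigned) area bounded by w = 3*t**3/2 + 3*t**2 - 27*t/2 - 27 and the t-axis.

The curve meets the t-axis where 3*t**3/2 + 3*t**2 - 27*t/2 - 27 = 0, i.e. 3*(t - 3)*(t + 2)*(t + 3)/2 = 0, at t = -3, -2, 3.
On [-3, -2] the curve lies above the axis; ∫[-3,-2] (3*t**3/2 + 3*t**2 - 27*t/2 - 27) dt = 11/8, giving area 11/8.
On [-2, 3] the curve lies below the axis; ∫[-2,3] (3*t**3/2 + 3*t**2 - 27*t/2 - 27) dt = -875/8, giving area 875/8.
Total area = 11/8 + 875/8 = 443/4.

443/4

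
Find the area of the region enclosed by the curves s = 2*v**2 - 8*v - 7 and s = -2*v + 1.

125/3

Both boundary curves give s as a function of v, so integrate with respect to v. Setting them equal: 2*v**2 - 6*v - 8 = 0, i.e. 2*(v - 4)*(v + 1) = 0, so they meet at v = -1, 4.
For v in [-1, 4], s = 2*v**2 - 8*v - 7 is on the left; area = ∫[-1,4] (-(2*v**2 - 6*v - 8)) dv = 125/3.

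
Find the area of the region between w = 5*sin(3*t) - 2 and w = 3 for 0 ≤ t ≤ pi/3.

On [0, pi/3], (5*sin(3*t) - 2) - (3) = 5*sin(3*t) - 5 is ≤ 0 throughout, so the area is a single integral of |5*sin(3*t) - 5|.
∫[0,pi/3] (5*sin(3*t) - 5) dt = 10/3 - 5*pi/3; the area of that piece is -10/3 + 5*pi/3.

-10/3 + 5*pi/3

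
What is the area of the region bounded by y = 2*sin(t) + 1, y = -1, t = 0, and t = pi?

4 + 2*pi

On [0, pi], (2*sin(t) + 1) - (-1) = 2*sin(t) + 2 is ≥ 0 throughout, so the area is a single integral of |2*sin(t) + 2|.
∫[0,pi] (2*sin(t) + 2) dt = 4 + 2*pi.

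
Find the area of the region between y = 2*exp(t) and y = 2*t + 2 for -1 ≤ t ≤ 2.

-9 - 2*exp(-1) + 2*exp(2)

On [-1, 2], (2*exp(t)) - (2*t + 2) = -2*t + 2*exp(t) - 2 is ≥ 0 throughout, so the area is a single integral of |-2*t + 2*exp(t) - 2|.
∫[-1,2] (-2*t + 2*exp(t) - 2) dt = -9 - 2*exp(-1) + 2*exp(2).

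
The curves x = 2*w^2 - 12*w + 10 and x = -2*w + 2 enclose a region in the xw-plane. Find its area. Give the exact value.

Both boundary curves give x as a function of w, so integrate with respect to w. Setting them equal: 2*w^2 - 10*w + 8 = 0, i.e. 2*(w - 4)*(w - 1) = 0, so they meet at w = 1, 4.
For w in [1, 4], x = 2*w^2 - 12*w + 10 is on the left; area = ∫[1,4] (-(2*w^2 - 10*w + 8)) dw = 9.

9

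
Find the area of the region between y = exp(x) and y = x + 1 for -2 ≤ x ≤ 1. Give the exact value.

-3/2 - exp(-2) + exp(1)

On [-2, 1], (exp(x)) - (x + 1) = -x + exp(x) - 1 is ≥ 0 throughout, so the area is a single integral of |-x + exp(x) - 1|.
∫[-2,1] (-x + exp(x) - 1) dx = -3/2 - exp(-2) + exp(1).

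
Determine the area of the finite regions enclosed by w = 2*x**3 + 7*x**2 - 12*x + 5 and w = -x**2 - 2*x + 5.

Set the curves equal: 2*x**3 + 7*x**2 - 12*x + 5 = -x**2 - 2*x + 5, so 2*x**3 + 8*x**2 - 10*x = 0, which factors as 2*x*(x - 1)*(x + 5) = 0. The curves meet at x = -5, 0, 1.
On [-5, 0], w = 2*x**3 + 7*x**2 - 12*x + 5 is on top; that piece has area ∫[-5,0] (2*x**3 + 8*x**2 - 10*x) dx = 875/6.
On [0, 1], w = -x**2 - 2*x + 5 is on top; that piece has area ∫[0,1] (-(2*x**3 + 8*x**2 - 10*x)) dx = 11/6.
Total enclosed area = 875/6 + 11/6 = 443/3.

443/3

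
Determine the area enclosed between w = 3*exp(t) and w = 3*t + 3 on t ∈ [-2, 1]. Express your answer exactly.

On [-2, 1], (3*exp(t)) - (3*t + 3) = -3*t + 3*exp(t) - 3 is ≥ 0 throughout, so the area is a single integral of |-3*t + 3*exp(t) - 3|.
∫[-2,1] (-3*t + 3*exp(t) - 3) dt = -9/2 - 3*exp(-2) + 3*exp(1).

-9/2 - 3*exp(-2) + 3*exp(1)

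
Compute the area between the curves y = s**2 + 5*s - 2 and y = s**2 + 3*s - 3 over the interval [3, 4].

8

On [3, 4], (s**2 + 5*s - 2) - (s**2 + 3*s - 3) = 2*s + 1 is ≥ 0 throughout, so the area is a single integral of |2*s + 1|.
∫[3,4] (2*s + 1) ds = 8.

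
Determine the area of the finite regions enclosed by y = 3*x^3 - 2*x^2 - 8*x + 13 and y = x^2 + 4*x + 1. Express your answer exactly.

Set the curves equal: 3*x^3 - 2*x^2 - 8*x + 13 = x^2 + 4*x + 1, so 3*x^3 - 3*x^2 - 12*x + 12 = 0, which factors as 3*(x - 2)*(x - 1)*(x + 2) = 0. The curves meet at x = -2, 1, 2.
On [-2, 1], y = 3*x^3 - 2*x^2 - 8*x + 13 is on top; that piece has area ∫[-2,1] (3*x^3 - 3*x^2 - 12*x + 12) dx = 135/4.
On [1, 2], y = x^2 + 4*x + 1 is on top; that piece has area ∫[1,2] (-(3*x^3 - 3*x^2 - 12*x + 12)) dx = 7/4.
Total enclosed area = 135/4 + 7/4 = 71/2.

71/2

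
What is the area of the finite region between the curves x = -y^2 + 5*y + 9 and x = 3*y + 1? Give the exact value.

36

Both boundary curves give x as a function of y, so integrate with respect to y. Setting them equal: -y^2 + 2*y + 8 = 0, i.e. -(y - 4)*(y + 2) = 0, so they meet at y = -2, 4.
For y in [-2, 4], x = -y^2 + 5*y + 9 is on the right; area = ∫[-2,4] (-y^2 + 2*y + 8) dy = 36.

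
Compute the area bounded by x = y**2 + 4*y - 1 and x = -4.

4/3

Both boundary curves give x as a function of y, so integrate with respect to y. Setting them equal: y**2 + 4*y + 3 = 0, i.e. (y + 1)*(y + 3) = 0, so they meet at y = -3, -1.
For y in [-3, -1], x = y**2 + 4*y - 1 is on the left; area = ∫[-3,-1] (-(y**2 + 4*y + 3)) dy = 4/3.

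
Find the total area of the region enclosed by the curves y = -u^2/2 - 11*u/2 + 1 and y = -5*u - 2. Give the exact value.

Set the curves equal: -u^2/2 - 11*u/2 + 1 = -5*u - 2, so -u^2/2 - u/2 + 3 = 0, which factors as -(u - 2)*(u + 3)/2 = 0. The curves meet at u = -3, 2.
On [-3, 2], y = -u^2/2 - 11*u/2 + 1 is on top; that piece has area ∫[-3,2] (-u^2/2 - u/2 + 3) du = 125/12.

125/12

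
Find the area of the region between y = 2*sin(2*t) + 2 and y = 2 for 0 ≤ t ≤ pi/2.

2

On [0, pi/2], (2*sin(2*t) + 2) - (2) = 2*sin(2*t) is ≥ 0 throughout, so the area is a single integral of |2*sin(2*t)|.
∫[0,pi/2] (2*sin(2*t)) dt = 2.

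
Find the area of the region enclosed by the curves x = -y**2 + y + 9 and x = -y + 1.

36

Both boundary curves give x as a function of y, so integrate with respect to y. Setting them equal: -y**2 + 2*y + 8 = 0, i.e. -(y - 4)*(y + 2) = 0, so they meet at y = -2, 4.
For y in [-2, 4], x = -y**2 + y + 9 is on the right; area = ∫[-2,4] (-y**2 + 2*y + 8) dy = 36.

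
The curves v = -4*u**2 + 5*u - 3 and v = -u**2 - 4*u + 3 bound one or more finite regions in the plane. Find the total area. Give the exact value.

Set the curves equal: -4*u**2 + 5*u - 3 = -u**2 - 4*u + 3, so -3*u**2 + 9*u - 6 = 0, which factors as -3*(u - 2)*(u - 1) = 0. The curves meet at u = 1, 2.
On [1, 2], v = -4*u**2 + 5*u - 3 is on top; that piece has area ∫[1,2] (-3*u**2 + 9*u - 6) du = 1/2.

1/2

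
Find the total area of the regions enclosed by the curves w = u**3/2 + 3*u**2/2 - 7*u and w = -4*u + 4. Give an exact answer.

Set the curves equal: u**3/2 + 3*u**2/2 - 7*u = -4*u + 4, so u**3/2 + 3*u**2/2 - 3*u - 4 = 0, which factors as (u - 2)*(u + 1)*(u + 4)/2 = 0. The curves meet at u = -4, -1, 2.
On [-4, -1], w = u**3/2 + 3*u**2/2 - 7*u is on top; that piece has area ∫[-4,-1] (u**3/2 + 3*u**2/2 - 3*u - 4) du = 81/8.
On [-1, 2], w = -4*u + 4 is on top; that piece has area ∫[-1,2] (-(u**3/2 + 3*u**2/2 - 3*u - 4)) du = 81/8.
Total enclosed area = 81/8 + 81/8 = 81/4.

81/4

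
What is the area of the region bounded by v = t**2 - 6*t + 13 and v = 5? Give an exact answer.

4/3

Set the curves equal: t**2 - 6*t + 13 = 5, so t**2 - 6*t + 8 = 0, which factors as (t - 4)*(t - 2) = 0. The curves meet at t = 2, 4.
On [2, 4], v = 5 is on top; that piece has area ∫[2,4] (-(t**2 - 6*t + 8)) dt = 4/3.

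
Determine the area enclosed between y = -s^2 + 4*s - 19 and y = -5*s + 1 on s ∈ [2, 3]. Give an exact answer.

23/6

On [2, 3], (-s^2 + 4*s - 19) - (-5*s + 1) = -s^2 + 9*s - 20 is ≤ 0 throughout, so the area is a single integral of |-s^2 + 9*s - 20|.
∫[2,3] (-s^2 + 9*s - 20) ds = -23/6; the area of that piece is 23/6.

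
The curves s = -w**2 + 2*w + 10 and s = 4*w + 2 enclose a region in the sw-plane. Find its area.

36

Both boundary curves give s as a function of w, so integrate with respect to w. Setting them equal: -w**2 - 2*w + 8 = 0, i.e. -(w - 2)*(w + 4) = 0, so they meet at w = -4, 2.
For w in [-4, 2], s = -w**2 + 2*w + 10 is on the right; area = ∫[-4,2] (-w**2 - 2*w + 8) dw = 36.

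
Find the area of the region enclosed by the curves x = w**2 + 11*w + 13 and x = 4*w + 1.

1/6

Both boundary curves give x as a function of w, so integrate with respect to w. Setting them equal: w**2 + 7*w + 12 = 0, i.e. (w + 3)*(w + 4) = 0, so they meet at w = -4, -3.
For w in [-4, -3], x = w**2 + 11*w + 13 is on the left; area = ∫[-4,-3] (-(w**2 + 7*w + 12)) dw = 1/6.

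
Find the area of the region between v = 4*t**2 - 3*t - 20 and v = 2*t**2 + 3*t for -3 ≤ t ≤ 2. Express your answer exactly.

The difference (4*t**2 - 3*t - 20) - (2*t**2 + 3*t) = 2*t**2 - 6*t - 20 changes sign at t = -2 inside [-3, 2], so split the integral there.
∫[-3,-2] (2*t**2 - 6*t - 20) dt = 23/3.
∫[-2,2] (2*t**2 - 6*t - 20) dt = -208/3; the area of that piece is 208/3.
Total area = 23/3 + 208/3 = 77.

77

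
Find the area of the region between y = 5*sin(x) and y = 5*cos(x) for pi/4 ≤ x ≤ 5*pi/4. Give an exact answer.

On [pi/4, 5*pi/4], (5*sin(x)) - (5*cos(x)) = 5*sin(x) - 5*cos(x) is ≥ 0 throughout, so the area is a single integral of |5*sin(x) - 5*cos(x)|.
∫[pi/4,5*pi/4] (5*sin(x) - 5*cos(x)) dx = 10*sqrt(2).

10*sqrt(2)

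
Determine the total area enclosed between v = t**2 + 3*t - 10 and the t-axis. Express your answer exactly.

343/6

The curve meets the t-axis where t**2 + 3*t - 10 = 0, i.e. (t - 2)*(t + 5) = 0, at t = -5, 2.
On [-5, 2] the curve lies below the axis; ∫[-5,2] (t**2 + 3*t - 10) dt = -343/6, giving area 343/6.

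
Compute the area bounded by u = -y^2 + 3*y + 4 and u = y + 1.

32/3

Both boundary curves give u as a function of y, so integrate with respect to y. Setting them equal: -y^2 + 2*y + 3 = 0, i.e. -(y - 3)*(y + 1) = 0, so they meet at y = -1, 3.
For y in [-1, 3], u = -y^2 + 3*y + 4 is on the right; area = ∫[-1,3] (-y^2 + 2*y + 3) dy = 32/3.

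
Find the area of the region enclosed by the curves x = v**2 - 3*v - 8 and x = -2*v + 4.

343/6

Both boundary curves give x as a function of v, so integrate with respect to v. Setting them equal: v**2 - v - 12 = 0, i.e. (v - 4)*(v + 3) = 0, so they meet at v = -3, 4.
For v in [-3, 4], x = v**2 - 3*v - 8 is on the left; area = ∫[-3,4] (-(v**2 - v - 12)) dv = 343/6.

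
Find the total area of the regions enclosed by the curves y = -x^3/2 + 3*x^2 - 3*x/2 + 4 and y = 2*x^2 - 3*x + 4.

71/12

Set the curves equal: -x^3/2 + 3*x^2 - 3*x/2 + 4 = 2*x^2 - 3*x + 4, so -x^3/2 + x^2 + 3*x/2 = 0, which factors as -x*(x - 3)*(x + 1)/2 = 0. The curves meet at x = -1, 0, 3.
On [-1, 0], y = 2*x^2 - 3*x + 4 is on top; that piece has area ∫[-1,0] (-(-x^3/2 + x^2 + 3*x/2)) dx = 7/24.
On [0, 3], y = -x^3/2 + 3*x^2 - 3*x/2 + 4 is on top; that piece has area ∫[0,3] (-x^3/2 + x^2 + 3*x/2) dx = 45/8.
Total enclosed area = 7/24 + 45/8 = 71/12.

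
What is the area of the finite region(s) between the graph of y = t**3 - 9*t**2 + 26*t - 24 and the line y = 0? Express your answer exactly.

The curve meets the t-axis where t**3 - 9*t**2 + 26*t - 24 = 0, i.e. (t - 4)*(t - 3)*(t - 2) = 0, at t = 2, 3, 4.
On [2, 3] the curve lies above the axis; ∫[2,3] (t**3 - 9*t**2 + 26*t - 24) dt = 1/4, giving area 1/4.
On [3, 4] the curve lies below the axis; ∫[3,4] (t**3 - 9*t**2 + 26*t - 24) dt = -1/4, giving area 1/4.
Total area = 1/4 + 1/4 = 1/2.

1/2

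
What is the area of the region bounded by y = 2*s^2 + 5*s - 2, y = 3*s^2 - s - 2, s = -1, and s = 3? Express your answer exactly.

64/3

The difference (2*s^2 + 5*s - 2) - (3*s^2 - s - 2) = -s^2 + 6*s changes sign at s = 0 inside [-1, 3], so split the integral there.
∫[-1,0] (-s^2 + 6*s) ds = -10/3; the area of that piece is 10/3.
∫[0,3] (-s^2 + 6*s) ds = 18.
Total area = 10/3 + 18 = 64/3.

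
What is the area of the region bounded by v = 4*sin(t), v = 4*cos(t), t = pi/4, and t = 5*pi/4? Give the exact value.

On [pi/4, 5*pi/4], (4*sin(t)) - (4*cos(t)) = 4*sin(t) - 4*cos(t) is ≥ 0 throughout, so the area is a single integral of |4*sin(t) - 4*cos(t)|.
∫[pi/4,5*pi/4] (4*sin(t) - 4*cos(t)) dt = 8*sqrt(2).

8*sqrt(2)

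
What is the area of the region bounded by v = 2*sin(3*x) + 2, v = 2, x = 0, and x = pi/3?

4/3

On [0, pi/3], (2*sin(3*x) + 2) - (2) = 2*sin(3*x) is ≥ 0 throughout, so the area is a single integral of |2*sin(3*x)|.
∫[0,pi/3] (2*sin(3*x)) dx = 4/3.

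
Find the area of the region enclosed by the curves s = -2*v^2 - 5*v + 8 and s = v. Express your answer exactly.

Both boundary curves give s as a function of v, so integrate with respect to v. Setting them equal: -2*v^2 - 6*v + 8 = 0, i.e. -2*(v - 1)*(v + 4) = 0, so they meet at v = -4, 1.
For v in [-4, 1], s = -2*v^2 - 5*v + 8 is on the right; area = ∫[-4,1] (-2*v^2 - 6*v + 8) dv = 125/3.

125/3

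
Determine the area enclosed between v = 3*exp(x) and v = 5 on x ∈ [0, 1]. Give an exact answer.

The difference (3*exp(x)) - (5) = 3*exp(x) - 5 changes sign at x = log(5/3) inside [0, 1], so split the integral there.
∫[0,log(5/3)] (3*exp(x) - 5) dx = log(243/3125) + 2; the area of that piece is -2 + log(3125/243).
∫[log(5/3),1] (3*exp(x) - 5) dx = -10 - 5*log(3) + 5*log(5) + 3*exp(1).
Total area = (-2 + log(3125/243)) + (-10 - 5*log(3) + 5*log(5) + 3*exp(1)) = -12 - 10*log(3) + 3*exp(1) + 10*log(5).

-12 - 10*log(3) + 3*exp(1) + 10*log(5)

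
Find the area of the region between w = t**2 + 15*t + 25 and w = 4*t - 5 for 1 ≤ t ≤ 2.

On [1, 2], (t**2 + 15*t + 25) - (4*t - 5) = t**2 + 11*t + 30 is ≥ 0 throughout, so the area is a single integral of |t**2 + 11*t + 30|.
∫[1,2] (t**2 + 11*t + 30) dt = 293/6.

293/6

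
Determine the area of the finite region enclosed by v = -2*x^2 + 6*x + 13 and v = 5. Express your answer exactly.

125/3

Set the curves equal: -2*x^2 + 6*x + 13 = 5, so -2*x^2 + 6*x + 8 = 0, which factors as -2*(x - 4)*(x + 1) = 0. The curves meet at x = -1, 4.
On [-1, 4], v = -2*x^2 + 6*x + 13 is on top; that piece has area ∫[-1,4] (-2*x^2 + 6*x + 8) dx = 125/3.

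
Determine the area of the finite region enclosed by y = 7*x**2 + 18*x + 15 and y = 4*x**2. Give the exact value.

Set the curves equal: 7*x**2 + 18*x + 15 = 4*x**2, so 3*x**2 + 18*x + 15 = 0, which factors as 3*(x + 1)*(x + 5) = 0. The curves meet at x = -5, -1.
On [-5, -1], y = 4*x**2 is on top; that piece has area ∫[-5,-1] (-(3*x**2 + 18*x + 15)) dx = 32.

32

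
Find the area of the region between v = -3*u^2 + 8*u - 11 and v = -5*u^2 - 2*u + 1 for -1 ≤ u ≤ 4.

311/3

The difference (-3*u^2 + 8*u - 11) - (-5*u^2 - 2*u + 1) = 2*u^2 + 10*u - 12 changes sign at u = 1 inside [-1, 4], so split the integral there.
∫[-1,1] (2*u^2 + 10*u - 12) du = -68/3; the area of that piece is 68/3.
∫[1,4] (2*u^2 + 10*u - 12) du = 81.
Total area = 68/3 + 81 = 311/3.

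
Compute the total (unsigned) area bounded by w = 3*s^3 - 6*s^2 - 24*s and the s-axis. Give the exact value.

148

The curve meets the s-axis where 3*s^3 - 6*s^2 - 24*s = 0, i.e. 3*s*(s - 4)*(s + 2) = 0, at s = -2, 0, 4.
On [-2, 0] the curve lies above the axis; ∫[-2,0] (3*s^3 - 6*s^2 - 24*s) ds = 20, giving area 20.
On [0, 4] the curve lies below the axis; ∫[0,4] (3*s^3 - 6*s^2 - 24*s) ds = -128, giving area 128.
Total area = 20 + 128 = 148.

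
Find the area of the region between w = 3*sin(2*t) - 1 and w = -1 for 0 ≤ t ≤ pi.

The difference (3*sin(2*t) - 1) - (-1) = 3*sin(2*t) changes sign at t = pi/2 inside [0, pi], so split the integral there.
∫[0,pi/2] (3*sin(2*t)) dt = 3.
∫[pi/2,pi] (3*sin(2*t)) dt = -3; the area of that piece is 3.
Total area = 3 + 3 = 6.

6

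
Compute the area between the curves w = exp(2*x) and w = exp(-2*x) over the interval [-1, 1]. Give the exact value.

The difference (exp(2*x)) - (exp(-2*x)) = exp(2*x) - exp(-2*x) changes sign at x = 0 inside [-1, 1], so split the integral there.
∫[-1,0] (exp(2*x) - exp(-2*x)) dx = -exp(2)/2 - exp(-2)/2 + 1; the area of that piece is -1 + exp(-2)/2 + exp(2)/2.
∫[0,1] (exp(2*x) - exp(-2*x)) dx = -1 + exp(-2)/2 + exp(2)/2.
Total area = (-1 + exp(-2)/2 + exp(2)/2) + (-1 + exp(-2)/2 + exp(2)/2) = -2 + exp(-2) + exp(2).

-2 + exp(-2) + exp(2)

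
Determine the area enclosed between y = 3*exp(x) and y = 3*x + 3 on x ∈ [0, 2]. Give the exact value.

-15 + 3*exp(2)

On [0, 2], (3*exp(x)) - (3*x + 3) = -3*x + 3*exp(x) - 3 is ≥ 0 throughout, so the area is a single integral of |-3*x + 3*exp(x) - 3|.
∫[0,2] (-3*x + 3*exp(x) - 3) dx = -15 + 3*exp(2).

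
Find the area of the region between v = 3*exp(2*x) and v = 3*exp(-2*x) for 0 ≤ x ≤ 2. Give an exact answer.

-3 + 3*exp(-4)/2 + 3*exp(4)/2

On [0, 2], (3*exp(2*x)) - (3*exp(-2*x)) = 3*exp(2*x) - 3*exp(-2*x) is ≥ 0 throughout, so the area is a single integral of |3*exp(2*x) - 3*exp(-2*x)|.
∫[0,2] (3*exp(2*x) - 3*exp(-2*x)) dx = -3 + 3*exp(-4)/2 + 3*exp(4)/2.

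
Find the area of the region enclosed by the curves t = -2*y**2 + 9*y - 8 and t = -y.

Both boundary curves give t as a function of y, so integrate with respect to y. Setting them equal: -2*y**2 + 10*y - 8 = 0, i.e. -2*(y - 4)*(y - 1) = 0, so they meet at y = 1, 4.
For y in [1, 4], t = -2*y**2 + 9*y - 8 is on the right; area = ∫[1,4] (-2*y**2 + 10*y - 8) dy = 9.

9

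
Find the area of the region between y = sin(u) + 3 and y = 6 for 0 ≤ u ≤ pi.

On [0, pi], (sin(u) + 3) - (6) = sin(u) - 3 is ≤ 0 throughout, so the area is a single integral of |sin(u) - 3|.
∫[0,pi] (sin(u) - 3) du = 2 - 3*pi; the area of that piece is -2 + 3*pi.

-2 + 3*pi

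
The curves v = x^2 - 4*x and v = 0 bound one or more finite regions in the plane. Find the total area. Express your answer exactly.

32/3

Set the curves equal: x^2 - 4*x = 0, so x^2 - 4*x = 0, which factors as x*(x - 4) = 0. The curves meet at x = 0, 4.
On [0, 4], v = 0 is on top; that piece has area ∫[0,4] (-(x^2 - 4*x)) dx = 32/3.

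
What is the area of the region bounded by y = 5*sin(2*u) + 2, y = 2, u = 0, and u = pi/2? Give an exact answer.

On [0, pi/2], (5*sin(2*u) + 2) - (2) = 5*sin(2*u) is ≥ 0 throughout, so the area is a single integral of |5*sin(2*u)|.
∫[0,pi/2] (5*sin(2*u)) du = 5.

5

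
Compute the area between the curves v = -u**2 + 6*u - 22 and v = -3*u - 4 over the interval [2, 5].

31/6

The difference (-u**2 + 6*u - 22) - (-3*u - 4) = -u**2 + 9*u - 18 changes sign at u = 3 inside [2, 5], so split the integral there.
∫[2,3] (-u**2 + 9*u - 18) du = -11/6; the area of that piece is 11/6.
∫[3,5] (-u**2 + 9*u - 18) du = 10/3.
Total area = 11/6 + 10/3 = 31/6.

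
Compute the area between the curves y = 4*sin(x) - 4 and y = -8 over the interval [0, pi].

8 + 4*pi

On [0, pi], (4*sin(x) - 4) - (-8) = 4*sin(x) + 4 is ≥ 0 throughout, so the area is a single integral of |4*sin(x) + 4|.
∫[0,pi] (4*sin(x) + 4) dx = 8 + 4*pi.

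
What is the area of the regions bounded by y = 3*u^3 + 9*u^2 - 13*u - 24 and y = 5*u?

243/2

Set the curves equal: 3*u^3 + 9*u^2 - 13*u - 24 = 5*u, so 3*u^3 + 9*u^2 - 18*u - 24 = 0, which factors as 3*(u - 2)*(u + 1)*(u + 4) = 0. The curves meet at u = -4, -1, 2.
On [-4, -1], y = 3*u^3 + 9*u^2 - 13*u - 24 is on top; that piece has area ∫[-4,-1] (3*u^3 + 9*u^2 - 18*u - 24) du = 243/4.
On [-1, 2], y = 5*u is on top; that piece has area ∫[-1,2] (-(3*u^3 + 9*u^2 - 18*u - 24)) du = 243/4.
Total enclosed area = 243/4 + 243/4 = 243/2.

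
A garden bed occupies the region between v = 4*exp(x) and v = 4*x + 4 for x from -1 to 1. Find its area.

On [-1, 1], (4*exp(x)) - (4*x + 4) = -4*x + 4*exp(x) - 4 is ≥ 0 throughout, so the area is a single integral of |-4*x + 4*exp(x) - 4|.
∫[-1,1] (-4*x + 4*exp(x) - 4) dx = -8 - 4*exp(-1) + 4*exp(1).

-8 - 4*exp(-1) + 4*exp(1)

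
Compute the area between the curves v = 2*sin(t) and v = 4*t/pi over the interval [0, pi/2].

On [0, pi/2], (2*sin(t)) - (4*t/pi) = -4*t/pi + 2*sin(t) is ≥ 0 throughout, so the area is a single integral of |-4*t/pi + 2*sin(t)|.
∫[0,pi/2] (-4*t/pi + 2*sin(t)) dt = 2 - pi/2.

2 - pi/2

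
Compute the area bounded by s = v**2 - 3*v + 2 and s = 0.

1/6

Both boundary curves give s as a function of v, so integrate with respect to v. Setting them equal: v**2 - 3*v + 2 = 0, i.e. (v - 2)*(v - 1) = 0, so they meet at v = 1, 2.
For v in [1, 2], s = v**2 - 3*v + 2 is on the left; area = ∫[1,2] (-(v**2 - 3*v + 2)) dv = 1/6.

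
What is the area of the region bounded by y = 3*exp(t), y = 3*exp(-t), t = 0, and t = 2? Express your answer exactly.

On [0, 2], (3*exp(t)) - (3*exp(-t)) = 3*exp(t) - 3*exp(-t) is ≥ 0 throughout, so the area is a single integral of |3*exp(t) - 3*exp(-t)|.
∫[0,2] (3*exp(t) - 3*exp(-t)) dt = -6 + 3*exp(-2) + 3*exp(2).

-6 + 3*exp(-2) + 3*exp(2)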